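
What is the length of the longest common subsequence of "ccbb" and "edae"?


LCS of "ccbb" and "edae"
DP table:
           e    d    a    e
      0    0    0    0    0
  c   0    0    0    0    0
  c   0    0    0    0    0
  b   0    0    0    0    0
  b   0    0    0    0    0
LCS length = dp[4][4] = 0

0


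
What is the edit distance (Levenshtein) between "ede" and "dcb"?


Computing edit distance: "ede" -> "dcb"
DP table:
           d    c    b
      0    1    2    3
  e   1    1    2    3
  d   2    1    2    3
  e   3    2    2    3
Edit distance = dp[3][3] = 3

3


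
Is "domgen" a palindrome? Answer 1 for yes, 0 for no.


Input: domgen
Reversed: negmod
  Compare pos 0 ('d') with pos 5 ('n'): MISMATCH
  Compare pos 1 ('o') with pos 4 ('e'): MISMATCH
  Compare pos 2 ('m') with pos 3 ('g'): MISMATCH
Result: not a palindrome

0


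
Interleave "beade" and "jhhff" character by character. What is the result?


Interleaving "beade" and "jhhff":
  Position 0: 'b' from first, 'j' from second => "bj"
  Position 1: 'e' from first, 'h' from second => "eh"
  Position 2: 'a' from first, 'h' from second => "ah"
  Position 3: 'd' from first, 'f' from second => "df"
  Position 4: 'e' from first, 'f' from second => "ef"
Result: bjehahdfef

bjehahdfef


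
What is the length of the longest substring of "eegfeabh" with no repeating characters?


Input: "eegfeabh"
Sliding window (track last position of each char):
  Position 0 ('e'): window [0,0] length 1 -- new best
  Position 1 ('e'): repeat (last at 0), move window start to 1
  Position 1 ('e'): window [1,1] length 1
  Position 2 ('g'): window [1,2] length 2 -- new best
  Position 3 ('f'): window [1,3] length 3 -- new best
  Position 4 ('e'): repeat (last at 1), move window start to 2
  Position 4 ('e'): window [2,4] length 3
  Position 5 ('a'): window [2,5] length 4 -- new best
  Position 6 ('b'): window [2,6] length 5 -- new best
  Position 7 ('h'): window [2,7] length 6 -- new best
Longest substring with no repeats: "gfeabh" with length 6

6


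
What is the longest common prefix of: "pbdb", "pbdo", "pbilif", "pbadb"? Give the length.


Words: pbdb, pbdo, pbilif, pbadb
  Position 0: all 'p' => match
  Position 1: all 'b' => match
  Position 2: ('d', 'd', 'i', 'a') => mismatch, stop
LCP = "pb" (length 2)

2


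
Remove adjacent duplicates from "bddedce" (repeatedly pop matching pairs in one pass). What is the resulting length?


Input: bddedce
Stack-based adjacent duplicate removal:
  Read 'b': push. Stack: b
  Read 'd': push. Stack: bd
  Read 'd': matches stack top 'd' => pop. Stack: b
  Read 'e': push. Stack: be
  Read 'd': push. Stack: bed
  Read 'c': push. Stack: bedc
  Read 'e': push. Stack: bedce
Final stack: "bedce" (length 5)

5


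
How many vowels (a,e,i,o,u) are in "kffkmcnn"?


Input: kffkmcnn
Checking each character:
  'k' at position 0: consonant
  'f' at position 1: consonant
  'f' at position 2: consonant
  'k' at position 3: consonant
  'm' at position 4: consonant
  'c' at position 5: consonant
  'n' at position 6: consonant
  'n' at position 7: consonant
Total vowels: 0

0


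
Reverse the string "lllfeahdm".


Input: lllfeahdm
Reading characters right to left:
  Position 8: 'm'
  Position 7: 'd'
  Position 6: 'h'
  Position 5: 'a'
  Position 4: 'e'
  Position 3: 'f'
  Position 2: 'l'
  Position 1: 'l'
  Position 0: 'l'
Reversed: mdhaeflll

mdhaeflll


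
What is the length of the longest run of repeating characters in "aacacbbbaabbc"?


Input: "aacacbbbaabbc"
Scanning for longest run:
  Position 1 ('a'): continues run of 'a', length=2
  Position 2 ('c'): new char, reset run to 1
  Position 3 ('a'): new char, reset run to 1
  Position 4 ('c'): new char, reset run to 1
  Position 5 ('b'): new char, reset run to 1
  Position 6 ('b'): continues run of 'b', length=2
  Position 7 ('b'): continues run of 'b', length=3
  Position 8 ('a'): new char, reset run to 1
  Position 9 ('a'): continues run of 'a', length=2
  Position 10 ('b'): new char, reset run to 1
  Position 11 ('b'): continues run of 'b', length=2
  Position 12 ('c'): new char, reset run to 1
Longest run: 'b' with length 3

3


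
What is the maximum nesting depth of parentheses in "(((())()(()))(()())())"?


Input: "(((())()(()))(()())())"
Tracking depth:
  Position 0 '(': depth becomes 1
  Position 1 '(': depth becomes 2
  Position 2 '(': depth becomes 3
  Position 3 '(': depth becomes 4
  Position 4 ')': depth becomes 3
  Position 5 ')': depth becomes 2
  Position 6 '(': depth becomes 3
  Position 7 ')': depth becomes 2
  Position 8 '(': depth becomes 3
  Position 9 '(': depth becomes 4
  Position 10 ')': depth becomes 3
  Position 11 ')': depth becomes 2
  Position 12 ')': depth becomes 1
  Position 13 '(': depth becomes 2
  Position 14 '(': depth becomes 3
  Position 15 ')': depth becomes 2
  Position 16 '(': depth becomes 3
  Position 17 ')': depth becomes 2
  Position 18 ')': depth becomes 1
  Position 19 '(': depth becomes 2
  Position 20 ')': depth becomes 1
  Position 21 ')': depth becomes 0
Maximum depth reached: 4

4


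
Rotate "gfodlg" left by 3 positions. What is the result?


Input: "gfodlg", rotate left by 3
First 3 characters: "gfo"
Remaining characters: "dlg"
Concatenate remaining + first: "dlg" + "gfo" = "dlggfo"

dlggfo


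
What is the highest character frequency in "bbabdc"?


Input: bbabdc
Character counts:
  'a': 1
  'b': 3
  'c': 1
  'd': 1
Maximum frequency: 3

3


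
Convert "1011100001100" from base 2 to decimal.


Input: "1011100001100" in base 2
Positional expansion:
  Digit '1' (value 1) x 2^12 = 4096
  Digit '0' (value 0) x 2^11 = 0
  Digit '1' (value 1) x 2^10 = 1024
  Digit '1' (value 1) x 2^9 = 512
  Digit '1' (value 1) x 2^8 = 256
  Digit '0' (value 0) x 2^7 = 0
  Digit '0' (value 0) x 2^6 = 0
  Digit '0' (value 0) x 2^5 = 0
  Digit '0' (value 0) x 2^4 = 0
  Digit '1' (value 1) x 2^3 = 8
  Digit '1' (value 1) x 2^2 = 4
  Digit '0' (value 0) x 2^1 = 0
  Digit '0' (value 0) x 2^0 = 0
Sum = 5900

5900


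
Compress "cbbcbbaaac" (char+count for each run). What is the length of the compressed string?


Input: cbbcbbaaac
Runs:
  'c' x 1 => "c1"
  'b' x 2 => "b2"
  'c' x 1 => "c1"
  'b' x 2 => "b2"
  'a' x 3 => "a3"
  'c' x 1 => "c1"
Compressed: "c1b2c1b2a3c1"
Compressed length: 12

12


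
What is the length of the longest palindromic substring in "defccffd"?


Input: "defccffd"
Checking substrings for palindromes:
  [2:6] "fccf" (len 4) => palindrome
  [3:5] "cc" (len 2) => palindrome
  [5:7] "ff" (len 2) => palindrome
Longest palindromic substring: "fccf" with length 4

4


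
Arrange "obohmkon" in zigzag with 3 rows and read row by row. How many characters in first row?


Zigzag "obohmkon" into 3 rows:
Placing characters:
  'o' => row 0
  'b' => row 1
  'o' => row 2
  'h' => row 1
  'm' => row 0
  'k' => row 1
  'o' => row 2
  'n' => row 1
Rows:
  Row 0: "om"
  Row 1: "bhkn"
  Row 2: "oo"
First row length: 2

2


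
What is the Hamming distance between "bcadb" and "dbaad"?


Comparing "bcadb" and "dbaad" position by position:
  Position 0: 'b' vs 'd' => differ
  Position 1: 'c' vs 'b' => differ
  Position 2: 'a' vs 'a' => same
  Position 3: 'd' vs 'a' => differ
  Position 4: 'b' vs 'd' => differ
Total differences (Hamming distance): 4

4


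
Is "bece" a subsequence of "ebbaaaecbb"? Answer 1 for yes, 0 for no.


Check if "bece" is a subsequence of "ebbaaaecbb"
Greedy scan:
  Position 0 ('e'): no match needed
  Position 1 ('b'): matches sub[0] = 'b'
  Position 2 ('b'): no match needed
  Position 3 ('a'): no match needed
  Position 4 ('a'): no match needed
  Position 5 ('a'): no match needed
  Position 6 ('e'): matches sub[1] = 'e'
  Position 7 ('c'): matches sub[2] = 'c'
  Position 8 ('b'): no match needed
  Position 9 ('b'): no match needed
Only matched 3/4 characters => not a subsequence

0


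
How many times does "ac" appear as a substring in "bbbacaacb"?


Searching for "ac" in "bbbacaacb"
Scanning each position:
  Position 0: "bb" => no
  Position 1: "bb" => no
  Position 2: "ba" => no
  Position 3: "ac" => MATCH
  Position 4: "ca" => no
  Position 5: "aa" => no
  Position 6: "ac" => MATCH
  Position 7: "cb" => no
Total occurrences: 2

2


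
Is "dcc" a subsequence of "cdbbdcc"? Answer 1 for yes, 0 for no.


Check if "dcc" is a subsequence of "cdbbdcc"
Greedy scan:
  Position 0 ('c'): no match needed
  Position 1 ('d'): matches sub[0] = 'd'
  Position 2 ('b'): no match needed
  Position 3 ('b'): no match needed
  Position 4 ('d'): no match needed
  Position 5 ('c'): matches sub[1] = 'c'
  Position 6 ('c'): matches sub[2] = 'c'
All 3 characters matched => is a subsequence

1


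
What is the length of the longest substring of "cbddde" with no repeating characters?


Input: "cbddde"
Sliding window (track last position of each char):
  Position 0 ('c'): window [0,0] length 1 -- new best
  Position 1 ('b'): window [0,1] length 2 -- new best
  Position 2 ('d'): window [0,2] length 3 -- new best
  Position 3 ('d'): repeat (last at 2), move window start to 3
  Position 3 ('d'): window [3,3] length 1
  Position 4 ('d'): repeat (last at 3), move window start to 4
  Position 4 ('d'): window [4,4] length 1
  Position 5 ('e'): window [4,5] length 2
Longest substring with no repeats: "cbd" with length 3

3


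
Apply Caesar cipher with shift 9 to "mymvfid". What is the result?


Caesar cipher: shift "mymvfid" by 9
  'm' (pos 12) + 9 = pos 21 = 'v'
  'y' (pos 24) + 9 = pos 7 = 'h'
  'm' (pos 12) + 9 = pos 21 = 'v'
  'v' (pos 21) + 9 = pos 4 = 'e'
  'f' (pos 5) + 9 = pos 14 = 'o'
  'i' (pos 8) + 9 = pos 17 = 'r'
  'd' (pos 3) + 9 = pos 12 = 'm'
Result: vhveorm

vhveorm


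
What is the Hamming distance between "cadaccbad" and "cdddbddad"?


Comparing "cadaccbad" and "cdddbddad" position by position:
  Position 0: 'c' vs 'c' => same
  Position 1: 'a' vs 'd' => differ
  Position 2: 'd' vs 'd' => same
  Position 3: 'a' vs 'd' => differ
  Position 4: 'c' vs 'b' => differ
  Position 5: 'c' vs 'd' => differ
  Position 6: 'b' vs 'd' => differ
  Position 7: 'a' vs 'a' => same
  Position 8: 'd' vs 'd' => same
Total differences (Hamming distance): 5

5


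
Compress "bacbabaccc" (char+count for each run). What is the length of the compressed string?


Input: bacbabaccc
Runs:
  'b' x 1 => "b1"
  'a' x 1 => "a1"
  'c' x 1 => "c1"
  'b' x 1 => "b1"
  'a' x 1 => "a1"
  'b' x 1 => "b1"
  'a' x 1 => "a1"
  'c' x 3 => "c3"
Compressed: "b1a1c1b1a1b1a1c3"
Compressed length: 16

16


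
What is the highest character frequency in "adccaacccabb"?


Input: adccaacccabb
Character counts:
  'a': 4
  'b': 2
  'c': 5
  'd': 1
Maximum frequency: 5

5


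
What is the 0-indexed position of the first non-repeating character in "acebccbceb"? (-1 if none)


Input: acebccbceb
Character frequencies:
  'a': 1
  'b': 3
  'c': 4
  'e': 2
Scanning left to right for freq == 1:
  Position 0 ('a'): unique! => answer = 0

0


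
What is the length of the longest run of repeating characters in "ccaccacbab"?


Input: "ccaccacbab"
Scanning for longest run:
  Position 1 ('c'): continues run of 'c', length=2
  Position 2 ('a'): new char, reset run to 1
  Position 3 ('c'): new char, reset run to 1
  Position 4 ('c'): continues run of 'c', length=2
  Position 5 ('a'): new char, reset run to 1
  Position 6 ('c'): new char, reset run to 1
  Position 7 ('b'): new char, reset run to 1
  Position 8 ('a'): new char, reset run to 1
  Position 9 ('b'): new char, reset run to 1
Longest run: 'c' with length 2

2


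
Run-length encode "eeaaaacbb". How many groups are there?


Input: eeaaaacbb
Scanning for consecutive runs:
  Group 1: 'e' x 2 (positions 0-1)
  Group 2: 'a' x 4 (positions 2-5)
  Group 3: 'c' x 1 (positions 6-6)
  Group 4: 'b' x 2 (positions 7-8)
Total groups: 4

4


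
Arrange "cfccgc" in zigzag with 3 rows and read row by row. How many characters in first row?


Zigzag "cfccgc" into 3 rows:
Placing characters:
  'c' => row 0
  'f' => row 1
  'c' => row 2
  'c' => row 1
  'g' => row 0
  'c' => row 1
Rows:
  Row 0: "cg"
  Row 1: "fcc"
  Row 2: "c"
First row length: 2

2


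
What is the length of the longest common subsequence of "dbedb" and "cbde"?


LCS of "dbedb" and "cbde"
DP table:
           c    b    d    e
      0    0    0    0    0
  d   0    0    0    1    1
  b   0    0    1    1    1
  e   0    0    1    1    2
  d   0    0    1    2    2
  b   0    0    1    2    2
LCS length = dp[5][4] = 2

2


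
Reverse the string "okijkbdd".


Input: okijkbdd
Reading characters right to left:
  Position 7: 'd'
  Position 6: 'd'
  Position 5: 'b'
  Position 4: 'k'
  Position 3: 'j'
  Position 2: 'i'
  Position 1: 'k'
  Position 0: 'o'
Reversed: ddbkjiko

ddbkjiko


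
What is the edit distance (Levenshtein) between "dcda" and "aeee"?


Computing edit distance: "dcda" -> "aeee"
DP table:
           a    e    e    e
      0    1    2    3    4
  d   1    1    2    3    4
  c   2    2    2    3    4
  d   3    3    3    3    4
  a   4    3    4    4    4
Edit distance = dp[4][4] = 4

4


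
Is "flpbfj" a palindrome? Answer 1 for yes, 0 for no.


Input: flpbfj
Reversed: jfbplf
  Compare pos 0 ('f') with pos 5 ('j'): MISMATCH
  Compare pos 1 ('l') with pos 4 ('f'): MISMATCH
  Compare pos 2 ('p') with pos 3 ('b'): MISMATCH
Result: not a palindrome

0


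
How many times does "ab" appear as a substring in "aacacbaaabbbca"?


Searching for "ab" in "aacacbaaabbbca"
Scanning each position:
  Position 0: "aa" => no
  Position 1: "ac" => no
  Position 2: "ca" => no
  Position 3: "ac" => no
  Position 4: "cb" => no
  Position 5: "ba" => no
  Position 6: "aa" => no
  Position 7: "aa" => no
  Position 8: "ab" => MATCH
  Position 9: "bb" => no
  Position 10: "bb" => no
  Position 11: "bc" => no
  Position 12: "ca" => no
Total occurrences: 1

1


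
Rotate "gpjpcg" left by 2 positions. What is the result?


Input: "gpjpcg", rotate left by 2
First 2 characters: "gp"
Remaining characters: "jpcg"
Concatenate remaining + first: "jpcg" + "gp" = "jpcggp"

jpcggp


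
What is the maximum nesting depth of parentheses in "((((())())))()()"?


Input: "((((())())))()()"
Tracking depth:
  Position 0 '(': depth becomes 1
  Position 1 '(': depth becomes 2
  Position 2 '(': depth becomes 3
  Position 3 '(': depth becomes 4
  Position 4 '(': depth becomes 5
  Position 5 ')': depth becomes 4
  Position 6 ')': depth becomes 3
  Position 7 '(': depth becomes 4
  Position 8 ')': depth becomes 3
  Position 9 ')': depth becomes 2
  Position 10 ')': depth becomes 1
  Position 11 ')': depth becomes 0
  Position 12 '(': depth becomes 1
  Position 13 ')': depth becomes 0
  Position 14 '(': depth becomes 1
  Position 15 ')': depth becomes 0
Maximum depth reached: 5

5


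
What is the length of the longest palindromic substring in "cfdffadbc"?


Input: "cfdffadbc"
Checking substrings for palindromes:
  [1:4] "fdf" (len 3) => palindrome
  [3:5] "ff" (len 2) => palindrome
Longest palindromic substring: "fdf" with length 3

3


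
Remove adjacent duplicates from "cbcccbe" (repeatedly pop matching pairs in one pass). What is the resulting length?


Input: cbcccbe
Stack-based adjacent duplicate removal:
  Read 'c': push. Stack: c
  Read 'b': push. Stack: cb
  Read 'c': push. Stack: cbc
  Read 'c': matches stack top 'c' => pop. Stack: cb
  Read 'c': push. Stack: cbc
  Read 'b': push. Stack: cbcb
  Read 'e': push. Stack: cbcbe
Final stack: "cbcbe" (length 5)

5


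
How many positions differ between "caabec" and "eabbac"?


Comparing "caabec" and "eabbac" position by position:
  Position 0: 'c' vs 'e' => DIFFER
  Position 1: 'a' vs 'a' => same
  Position 2: 'a' vs 'b' => DIFFER
  Position 3: 'b' vs 'b' => same
  Position 4: 'e' vs 'a' => DIFFER
  Position 5: 'c' vs 'c' => same
Positions that differ: 3

3


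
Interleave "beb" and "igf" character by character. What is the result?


Interleaving "beb" and "igf":
  Position 0: 'b' from first, 'i' from second => "bi"
  Position 1: 'e' from first, 'g' from second => "eg"
  Position 2: 'b' from first, 'f' from second => "bf"
Result: biegbf

biegbf


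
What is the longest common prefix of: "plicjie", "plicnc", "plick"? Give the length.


Words: plicjie, plicnc, plick
  Position 0: all 'p' => match
  Position 1: all 'l' => match
  Position 2: all 'i' => match
  Position 3: all 'c' => match
  Position 4: ('j', 'n', 'k') => mismatch, stop
LCP = "plic" (length 4)

4


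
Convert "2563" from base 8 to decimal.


Input: "2563" in base 8
Positional expansion:
  Digit '2' (value 2) x 8^3 = 1024
  Digit '5' (value 5) x 8^2 = 320
  Digit '6' (value 6) x 8^1 = 48
  Digit '3' (value 3) x 8^0 = 3
Sum = 1395

1395


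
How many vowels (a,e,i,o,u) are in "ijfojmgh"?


Input: ijfojmgh
Checking each character:
  'i' at position 0: vowel (running total: 1)
  'j' at position 1: consonant
  'f' at position 2: consonant
  'o' at position 3: vowel (running total: 2)
  'j' at position 4: consonant
  'm' at position 5: consonant
  'g' at position 6: consonant
  'h' at position 7: consonant
Total vowels: 2

2


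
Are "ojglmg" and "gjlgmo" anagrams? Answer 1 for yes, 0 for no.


Strings: "ojglmg", "gjlgmo"
Sorted first:  ggjlmo
Sorted second: ggjlmo
Sorted forms match => anagrams

1


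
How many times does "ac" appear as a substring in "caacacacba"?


Searching for "ac" in "caacacacba"
Scanning each position:
  Position 0: "ca" => no
  Position 1: "aa" => no
  Position 2: "ac" => MATCH
  Position 3: "ca" => no
  Position 4: "ac" => MATCH
  Position 5: "ca" => no
  Position 6: "ac" => MATCH
  Position 7: "cb" => no
  Position 8: "ba" => no
Total occurrences: 3

3


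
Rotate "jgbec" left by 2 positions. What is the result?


Input: "jgbec", rotate left by 2
First 2 characters: "jg"
Remaining characters: "bec"
Concatenate remaining + first: "bec" + "jg" = "becjg"

becjg


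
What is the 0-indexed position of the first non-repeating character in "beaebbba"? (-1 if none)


Input: beaebbba
Character frequencies:
  'a': 2
  'b': 4
  'e': 2
Scanning left to right for freq == 1:
  Position 0 ('b'): freq=4, skip
  Position 1 ('e'): freq=2, skip
  Position 2 ('a'): freq=2, skip
  Position 3 ('e'): freq=2, skip
  Position 4 ('b'): freq=4, skip
  Position 5 ('b'): freq=4, skip
  Position 6 ('b'): freq=4, skip
  Position 7 ('a'): freq=2, skip
  No unique character found => answer = -1

-1


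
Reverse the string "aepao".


Input: aepao
Reading characters right to left:
  Position 4: 'o'
  Position 3: 'a'
  Position 2: 'p'
  Position 1: 'e'
  Position 0: 'a'
Reversed: oapea

oapea


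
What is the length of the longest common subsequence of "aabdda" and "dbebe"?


LCS of "aabdda" and "dbebe"
DP table:
           d    b    e    b    e
      0    0    0    0    0    0
  a   0    0    0    0    0    0
  a   0    0    0    0    0    0
  b   0    0    1    1    1    1
  d   0    1    1    1    1    1
  d   0    1    1    1    1    1
  a   0    1    1    1    1    1
LCS length = dp[6][5] = 1

1


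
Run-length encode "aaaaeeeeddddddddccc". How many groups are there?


Input: aaaaeeeeddddddddccc
Scanning for consecutive runs:
  Group 1: 'a' x 4 (positions 0-3)
  Group 2: 'e' x 4 (positions 4-7)
  Group 3: 'd' x 8 (positions 8-15)
  Group 4: 'c' x 3 (positions 16-18)
Total groups: 4

4


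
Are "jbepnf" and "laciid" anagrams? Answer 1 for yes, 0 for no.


Strings: "jbepnf", "laciid"
Sorted first:  befjnp
Sorted second: acdiil
Differ at position 0: 'b' vs 'a' => not anagrams

0


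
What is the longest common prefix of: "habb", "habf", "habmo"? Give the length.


Words: habb, habf, habmo
  Position 0: all 'h' => match
  Position 1: all 'a' => match
  Position 2: all 'b' => match
  Position 3: ('b', 'f', 'm') => mismatch, stop
LCP = "hab" (length 3)

3


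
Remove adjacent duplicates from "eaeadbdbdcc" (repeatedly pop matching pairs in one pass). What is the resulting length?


Input: eaeadbdbdcc
Stack-based adjacent duplicate removal:
  Read 'e': push. Stack: e
  Read 'a': push. Stack: ea
  Read 'e': push. Stack: eae
  Read 'a': push. Stack: eaea
  Read 'd': push. Stack: eaead
  Read 'b': push. Stack: eaeadb
  Read 'd': push. Stack: eaeadbd
  Read 'b': push. Stack: eaeadbdb
  Read 'd': push. Stack: eaeadbdbd
  Read 'c': push. Stack: eaeadbdbdc
  Read 'c': matches stack top 'c' => pop. Stack: eaeadbdbd
Final stack: "eaeadbdbd" (length 9)

9


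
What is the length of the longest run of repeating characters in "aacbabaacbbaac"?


Input: "aacbabaacbbaac"
Scanning for longest run:
  Position 1 ('a'): continues run of 'a', length=2
  Position 2 ('c'): new char, reset run to 1
  Position 3 ('b'): new char, reset run to 1
  Position 4 ('a'): new char, reset run to 1
  Position 5 ('b'): new char, reset run to 1
  Position 6 ('a'): new char, reset run to 1
  Position 7 ('a'): continues run of 'a', length=2
  Position 8 ('c'): new char, reset run to 1
  Position 9 ('b'): new char, reset run to 1
  Position 10 ('b'): continues run of 'b', length=2
  Position 11 ('a'): new char, reset run to 1
  Position 12 ('a'): continues run of 'a', length=2
  Position 13 ('c'): new char, reset run to 1
Longest run: 'a' with length 2

2


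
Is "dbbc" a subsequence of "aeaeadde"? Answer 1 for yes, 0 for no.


Check if "dbbc" is a subsequence of "aeaeadde"
Greedy scan:
  Position 0 ('a'): no match needed
  Position 1 ('e'): no match needed
  Position 2 ('a'): no match needed
  Position 3 ('e'): no match needed
  Position 4 ('a'): no match needed
  Position 5 ('d'): matches sub[0] = 'd'
  Position 6 ('d'): no match needed
  Position 7 ('e'): no match needed
Only matched 1/4 characters => not a subsequence

0


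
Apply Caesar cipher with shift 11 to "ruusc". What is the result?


Caesar cipher: shift "ruusc" by 11
  'r' (pos 17) + 11 = pos 2 = 'c'
  'u' (pos 20) + 11 = pos 5 = 'f'
  'u' (pos 20) + 11 = pos 5 = 'f'
  's' (pos 18) + 11 = pos 3 = 'd'
  'c' (pos 2) + 11 = pos 13 = 'n'
Result: cffdn

cffdn


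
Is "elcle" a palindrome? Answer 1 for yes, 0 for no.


Input: elcle
Reversed: elcle
  Compare pos 0 ('e') with pos 4 ('e'): match
  Compare pos 1 ('l') with pos 3 ('l'): match
Result: palindrome

1


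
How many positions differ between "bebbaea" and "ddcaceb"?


Comparing "bebbaea" and "ddcaceb" position by position:
  Position 0: 'b' vs 'd' => DIFFER
  Position 1: 'e' vs 'd' => DIFFER
  Position 2: 'b' vs 'c' => DIFFER
  Position 3: 'b' vs 'a' => DIFFER
  Position 4: 'a' vs 'c' => DIFFER
  Position 5: 'e' vs 'e' => same
  Position 6: 'a' vs 'b' => DIFFER
Positions that differ: 6

6


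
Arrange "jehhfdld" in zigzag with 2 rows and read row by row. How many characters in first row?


Zigzag "jehhfdld" into 2 rows:
Placing characters:
  'j' => row 0
  'e' => row 1
  'h' => row 0
  'h' => row 1
  'f' => row 0
  'd' => row 1
  'l' => row 0
  'd' => row 1
Rows:
  Row 0: "jhfl"
  Row 1: "ehdd"
First row length: 4

4


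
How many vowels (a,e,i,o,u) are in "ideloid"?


Input: ideloid
Checking each character:
  'i' at position 0: vowel (running total: 1)
  'd' at position 1: consonant
  'e' at position 2: vowel (running total: 2)
  'l' at position 3: consonant
  'o' at position 4: vowel (running total: 3)
  'i' at position 5: vowel (running total: 4)
  'd' at position 6: consonant
Total vowels: 4

4


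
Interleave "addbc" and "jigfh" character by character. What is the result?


Interleaving "addbc" and "jigfh":
  Position 0: 'a' from first, 'j' from second => "aj"
  Position 1: 'd' from first, 'i' from second => "di"
  Position 2: 'd' from first, 'g' from second => "dg"
  Position 3: 'b' from first, 'f' from second => "bf"
  Position 4: 'c' from first, 'h' from second => "ch"
Result: ajdidgbfch

ajdidgbfch


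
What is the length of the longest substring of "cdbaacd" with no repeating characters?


Input: "cdbaacd"
Sliding window (track last position of each char):
  Position 0 ('c'): window [0,0] length 1 -- new best
  Position 1 ('d'): window [0,1] length 2 -- new best
  Position 2 ('b'): window [0,2] length 3 -- new best
  Position 3 ('a'): window [0,3] length 4 -- new best
  Position 4 ('a'): repeat (last at 3), move window start to 4
  Position 4 ('a'): window [4,4] length 1
  Position 5 ('c'): window [4,5] length 2
  Position 6 ('d'): window [4,6] length 3
Longest substring with no repeats: "cdba" with length 4

4


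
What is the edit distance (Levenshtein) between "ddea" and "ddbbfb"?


Computing edit distance: "ddea" -> "ddbbfb"
DP table:
           d    d    b    b    f    b
      0    1    2    3    4    5    6
  d   1    0    1    2    3    4    5
  d   2    1    0    1    2    3    4
  e   3    2    1    1    2    3    4
  a   4    3    2    2    2    3    4
Edit distance = dp[4][6] = 4

4


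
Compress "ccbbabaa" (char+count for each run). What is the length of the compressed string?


Input: ccbbabaa
Runs:
  'c' x 2 => "c2"
  'b' x 2 => "b2"
  'a' x 1 => "a1"
  'b' x 1 => "b1"
  'a' x 2 => "a2"
Compressed: "c2b2a1b1a2"
Compressed length: 10

10


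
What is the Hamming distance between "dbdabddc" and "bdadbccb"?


Comparing "dbdabddc" and "bdadbccb" position by position:
  Position 0: 'd' vs 'b' => differ
  Position 1: 'b' vs 'd' => differ
  Position 2: 'd' vs 'a' => differ
  Position 3: 'a' vs 'd' => differ
  Position 4: 'b' vs 'b' => same
  Position 5: 'd' vs 'c' => differ
  Position 6: 'd' vs 'c' => differ
  Position 7: 'c' vs 'b' => differ
Total differences (Hamming distance): 7

7


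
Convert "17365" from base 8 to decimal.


Input: "17365" in base 8
Positional expansion:
  Digit '1' (value 1) x 8^4 = 4096
  Digit '7' (value 7) x 8^3 = 3584
  Digit '3' (value 3) x 8^2 = 192
  Digit '6' (value 6) x 8^1 = 48
  Digit '5' (value 5) x 8^0 = 5
Sum = 7925

7925


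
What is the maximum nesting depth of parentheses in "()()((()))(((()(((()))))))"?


Input: "()()((()))(((()(((()))))))"
Tracking depth:
  Position 0 '(': depth becomes 1
  Position 1 ')': depth becomes 0
  Position 2 '(': depth becomes 1
  Position 3 ')': depth becomes 0
  Position 4 '(': depth becomes 1
  Position 5 '(': depth becomes 2
  Position 6 '(': depth becomes 3
  Position 7 ')': depth becomes 2
  Position 8 ')': depth becomes 1
  Position 9 ')': depth becomes 0
  Position 10 '(': depth becomes 1
  Position 11 '(': depth becomes 2
  Position 12 '(': depth becomes 3
  Position 13 '(': depth becomes 4
  Position 14 ')': depth becomes 3
  Position 15 '(': depth becomes 4
  Position 16 '(': depth becomes 5
  Position 17 '(': depth becomes 6
  Position 18 '(': depth becomes 7
  Position 19 ')': depth becomes 6
  Position 20 ')': depth becomes 5
  Position 21 ')': depth becomes 4
  Position 22 ')': depth becomes 3
  Position 23 ')': depth becomes 2
  Position 24 ')': depth becomes 1
  Position 25 ')': depth becomes 0
Maximum depth reached: 7

7


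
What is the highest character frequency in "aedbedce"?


Input: aedbedce
Character counts:
  'a': 1
  'b': 1
  'c': 1
  'd': 2
  'e': 3
Maximum frequency: 3

3


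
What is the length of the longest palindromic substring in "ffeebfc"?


Input: "ffeebfc"
Checking substrings for palindromes:
  [0:2] "ff" (len 2) => palindrome
  [2:4] "ee" (len 2) => palindrome
Longest palindromic substring: "ff" with length 2

2


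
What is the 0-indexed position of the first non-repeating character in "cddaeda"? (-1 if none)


Input: cddaeda
Character frequencies:
  'a': 2
  'c': 1
  'd': 3
  'e': 1
Scanning left to right for freq == 1:
  Position 0 ('c'): unique! => answer = 0

0


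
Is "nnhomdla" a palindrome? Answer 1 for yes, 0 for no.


Input: nnhomdla
Reversed: aldmohnn
  Compare pos 0 ('n') with pos 7 ('a'): MISMATCH
  Compare pos 1 ('n') with pos 6 ('l'): MISMATCH
  Compare pos 2 ('h') with pos 5 ('d'): MISMATCH
  Compare pos 3 ('o') with pos 4 ('m'): MISMATCH
Result: not a palindrome

0


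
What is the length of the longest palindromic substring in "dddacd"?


Input: "dddacd"
Checking substrings for palindromes:
  [0:3] "ddd" (len 3) => palindrome
  [0:2] "dd" (len 2) => palindrome
  [1:3] "dd" (len 2) => palindrome
Longest palindromic substring: "ddd" with length 3

3


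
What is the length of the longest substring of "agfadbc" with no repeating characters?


Input: "agfadbc"
Sliding window (track last position of each char):
  Position 0 ('a'): window [0,0] length 1 -- new best
  Position 1 ('g'): window [0,1] length 2 -- new best
  Position 2 ('f'): window [0,2] length 3 -- new best
  Position 3 ('a'): repeat (last at 0), move window start to 1
  Position 3 ('a'): window [1,3] length 3
  Position 4 ('d'): window [1,4] length 4 -- new best
  Position 5 ('b'): window [1,5] length 5 -- new best
  Position 6 ('c'): window [1,6] length 6 -- new best
Longest substring with no repeats: "gfadbc" with length 6

6


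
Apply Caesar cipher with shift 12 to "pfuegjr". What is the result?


Caesar cipher: shift "pfuegjr" by 12
  'p' (pos 15) + 12 = pos 1 = 'b'
  'f' (pos 5) + 12 = pos 17 = 'r'
  'u' (pos 20) + 12 = pos 6 = 'g'
  'e' (pos 4) + 12 = pos 16 = 'q'
  'g' (pos 6) + 12 = pos 18 = 's'
  'j' (pos 9) + 12 = pos 21 = 'v'
  'r' (pos 17) + 12 = pos 3 = 'd'
Result: brgqsvd

brgqsvd


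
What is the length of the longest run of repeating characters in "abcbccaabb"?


Input: "abcbccaabb"
Scanning for longest run:
  Position 1 ('b'): new char, reset run to 1
  Position 2 ('c'): new char, reset run to 1
  Position 3 ('b'): new char, reset run to 1
  Position 4 ('c'): new char, reset run to 1
  Position 5 ('c'): continues run of 'c', length=2
  Position 6 ('a'): new char, reset run to 1
  Position 7 ('a'): continues run of 'a', length=2
  Position 8 ('b'): new char, reset run to 1
  Position 9 ('b'): continues run of 'b', length=2
Longest run: 'c' with length 2

2


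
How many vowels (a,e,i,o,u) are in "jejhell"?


Input: jejhell
Checking each character:
  'j' at position 0: consonant
  'e' at position 1: vowel (running total: 1)
  'j' at position 2: consonant
  'h' at position 3: consonant
  'e' at position 4: vowel (running total: 2)
  'l' at position 5: consonant
  'l' at position 6: consonant
Total vowels: 2

2


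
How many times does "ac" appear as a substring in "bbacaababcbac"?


Searching for "ac" in "bbacaababcbac"
Scanning each position:
  Position 0: "bb" => no
  Position 1: "ba" => no
  Position 2: "ac" => MATCH
  Position 3: "ca" => no
  Position 4: "aa" => no
  Position 5: "ab" => no
  Position 6: "ba" => no
  Position 7: "ab" => no
  Position 8: "bc" => no
  Position 9: "cb" => no
  Position 10: "ba" => no
  Position 11: "ac" => MATCH
Total occurrences: 2

2


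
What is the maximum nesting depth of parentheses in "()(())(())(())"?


Input: "()(())(())(())"
Tracking depth:
  Position 0 '(': depth becomes 1
  Position 1 ')': depth becomes 0
  Position 2 '(': depth becomes 1
  Position 3 '(': depth becomes 2
  Position 4 ')': depth becomes 1
  Position 5 ')': depth becomes 0
  Position 6 '(': depth becomes 1
  Position 7 '(': depth becomes 2
  Position 8 ')': depth becomes 1
  Position 9 ')': depth becomes 0
  Position 10 '(': depth becomes 1
  Position 11 '(': depth becomes 2
  Position 12 ')': depth becomes 1
  Position 13 ')': depth becomes 0
Maximum depth reached: 2

2


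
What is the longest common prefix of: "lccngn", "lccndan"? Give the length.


Words: lccngn, lccndan
  Position 0: all 'l' => match
  Position 1: all 'c' => match
  Position 2: all 'c' => match
  Position 3: all 'n' => match
  Position 4: ('g', 'd') => mismatch, stop
LCP = "lccn" (length 4)

4


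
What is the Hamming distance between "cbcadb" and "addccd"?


Comparing "cbcadb" and "addccd" position by position:
  Position 0: 'c' vs 'a' => differ
  Position 1: 'b' vs 'd' => differ
  Position 2: 'c' vs 'd' => differ
  Position 3: 'a' vs 'c' => differ
  Position 4: 'd' vs 'c' => differ
  Position 5: 'b' vs 'd' => differ
Total differences (Hamming distance): 6

6


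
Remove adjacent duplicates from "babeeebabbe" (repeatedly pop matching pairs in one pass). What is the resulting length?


Input: babeeebabbe
Stack-based adjacent duplicate removal:
  Read 'b': push. Stack: b
  Read 'a': push. Stack: ba
  Read 'b': push. Stack: bab
  Read 'e': push. Stack: babe
  Read 'e': matches stack top 'e' => pop. Stack: bab
  Read 'e': push. Stack: babe
  Read 'b': push. Stack: babeb
  Read 'a': push. Stack: babeba
  Read 'b': push. Stack: babebab
  Read 'b': matches stack top 'b' => pop. Stack: babeba
  Read 'e': push. Stack: babebae
Final stack: "babebae" (length 7)

7


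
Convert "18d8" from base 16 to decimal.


Input: "18d8" in base 16
Positional expansion:
  Digit '1' (value 1) x 16^3 = 4096
  Digit '8' (value 8) x 16^2 = 2048
  Digit 'd' (value 13) x 16^1 = 208
  Digit '8' (value 8) x 16^0 = 8
Sum = 6360

6360


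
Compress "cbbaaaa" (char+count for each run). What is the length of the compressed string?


Input: cbbaaaa
Runs:
  'c' x 1 => "c1"
  'b' x 2 => "b2"
  'a' x 4 => "a4"
Compressed: "c1b2a4"
Compressed length: 6

6


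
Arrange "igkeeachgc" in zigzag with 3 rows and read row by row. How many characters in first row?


Zigzag "igkeeachgc" into 3 rows:
Placing characters:
  'i' => row 0
  'g' => row 1
  'k' => row 2
  'e' => row 1
  'e' => row 0
  'a' => row 1
  'c' => row 2
  'h' => row 1
  'g' => row 0
  'c' => row 1
Rows:
  Row 0: "ieg"
  Row 1: "geahc"
  Row 2: "kc"
First row length: 3

3


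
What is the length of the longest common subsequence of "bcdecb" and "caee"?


LCS of "bcdecb" and "caee"
DP table:
           c    a    e    e
      0    0    0    0    0
  b   0    0    0    0    0
  c   0    1    1    1    1
  d   0    1    1    1    1
  e   0    1    1    2    2
  c   0    1    1    2    2
  b   0    1    1    2    2
LCS length = dp[6][4] = 2

2


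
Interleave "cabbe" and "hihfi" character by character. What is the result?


Interleaving "cabbe" and "hihfi":
  Position 0: 'c' from first, 'h' from second => "ch"
  Position 1: 'a' from first, 'i' from second => "ai"
  Position 2: 'b' from first, 'h' from second => "bh"
  Position 3: 'b' from first, 'f' from second => "bf"
  Position 4: 'e' from first, 'i' from second => "ei"
Result: chaibhbfei

chaibhbfei


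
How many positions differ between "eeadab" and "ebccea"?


Comparing "eeadab" and "ebccea" position by position:
  Position 0: 'e' vs 'e' => same
  Position 1: 'e' vs 'b' => DIFFER
  Position 2: 'a' vs 'c' => DIFFER
  Position 3: 'd' vs 'c' => DIFFER
  Position 4: 'a' vs 'e' => DIFFER
  Position 5: 'b' vs 'a' => DIFFER
Positions that differ: 5

5


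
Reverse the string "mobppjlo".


Input: mobppjlo
Reading characters right to left:
  Position 7: 'o'
  Position 6: 'l'
  Position 5: 'j'
  Position 4: 'p'
  Position 3: 'p'
  Position 2: 'b'
  Position 1: 'o'
  Position 0: 'm'
Reversed: oljppbom

oljppbom


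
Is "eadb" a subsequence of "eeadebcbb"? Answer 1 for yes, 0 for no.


Check if "eadb" is a subsequence of "eeadebcbb"
Greedy scan:
  Position 0 ('e'): matches sub[0] = 'e'
  Position 1 ('e'): no match needed
  Position 2 ('a'): matches sub[1] = 'a'
  Position 3 ('d'): matches sub[2] = 'd'
  Position 4 ('e'): no match needed
  Position 5 ('b'): matches sub[3] = 'b'
  Position 6 ('c'): no match needed
  Position 7 ('b'): no match needed
  Position 8 ('b'): no match needed
All 4 characters matched => is a subsequence

1


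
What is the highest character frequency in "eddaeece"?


Input: eddaeece
Character counts:
  'a': 1
  'c': 1
  'd': 2
  'e': 4
Maximum frequency: 4

4


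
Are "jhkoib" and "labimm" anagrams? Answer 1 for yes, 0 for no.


Strings: "jhkoib", "labimm"
Sorted first:  bhijko
Sorted second: abilmm
Differ at position 0: 'b' vs 'a' => not anagrams

0


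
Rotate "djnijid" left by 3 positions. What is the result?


Input: "djnijid", rotate left by 3
First 3 characters: "djn"
Remaining characters: "ijid"
Concatenate remaining + first: "ijid" + "djn" = "ijiddjn"

ijiddjn


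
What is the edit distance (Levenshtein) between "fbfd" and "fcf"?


Computing edit distance: "fbfd" -> "fcf"
DP table:
           f    c    f
      0    1    2    3
  f   1    0    1    2
  b   2    1    1    2
  f   3    2    2    1
  d   4    3    3    2
Edit distance = dp[4][3] = 2

2


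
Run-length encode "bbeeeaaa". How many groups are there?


Input: bbeeeaaa
Scanning for consecutive runs:
  Group 1: 'b' x 2 (positions 0-1)
  Group 2: 'e' x 3 (positions 2-4)
  Group 3: 'a' x 3 (positions 5-7)
Total groups: 3

3


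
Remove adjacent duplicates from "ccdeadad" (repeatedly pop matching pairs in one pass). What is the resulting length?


Input: ccdeadad
Stack-based adjacent duplicate removal:
  Read 'c': push. Stack: c
  Read 'c': matches stack top 'c' => pop. Stack: (empty)
  Read 'd': push. Stack: d
  Read 'e': push. Stack: de
  Read 'a': push. Stack: dea
  Read 'd': push. Stack: dead
  Read 'a': push. Stack: deada
  Read 'd': push. Stack: deadad
Final stack: "deadad" (length 6)

6


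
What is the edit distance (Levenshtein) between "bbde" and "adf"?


Computing edit distance: "bbde" -> "adf"
DP table:
           a    d    f
      0    1    2    3
  b   1    1    2    3
  b   2    2    2    3
  d   3    3    2    3
  e   4    4    3    3
Edit distance = dp[4][3] = 3

3


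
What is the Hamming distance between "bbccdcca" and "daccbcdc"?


Comparing "bbccdcca" and "daccbcdc" position by position:
  Position 0: 'b' vs 'd' => differ
  Position 1: 'b' vs 'a' => differ
  Position 2: 'c' vs 'c' => same
  Position 3: 'c' vs 'c' => same
  Position 4: 'd' vs 'b' => differ
  Position 5: 'c' vs 'c' => same
  Position 6: 'c' vs 'd' => differ
  Position 7: 'a' vs 'c' => differ
Total differences (Hamming distance): 5

5


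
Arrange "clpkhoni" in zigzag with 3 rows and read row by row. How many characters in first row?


Zigzag "clpkhoni" into 3 rows:
Placing characters:
  'c' => row 0
  'l' => row 1
  'p' => row 2
  'k' => row 1
  'h' => row 0
  'o' => row 1
  'n' => row 2
  'i' => row 1
Rows:
  Row 0: "ch"
  Row 1: "lkoi"
  Row 2: "pn"
First row length: 2

2


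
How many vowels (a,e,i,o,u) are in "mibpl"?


Input: mibpl
Checking each character:
  'm' at position 0: consonant
  'i' at position 1: vowel (running total: 1)
  'b' at position 2: consonant
  'p' at position 3: consonant
  'l' at position 4: consonant
Total vowels: 1

1


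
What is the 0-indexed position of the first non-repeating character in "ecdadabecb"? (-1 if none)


Input: ecdadabecb
Character frequencies:
  'a': 2
  'b': 2
  'c': 2
  'd': 2
  'e': 2
Scanning left to right for freq == 1:
  Position 0 ('e'): freq=2, skip
  Position 1 ('c'): freq=2, skip
  Position 2 ('d'): freq=2, skip
  Position 3 ('a'): freq=2, skip
  Position 4 ('d'): freq=2, skip
  Position 5 ('a'): freq=2, skip
  Position 6 ('b'): freq=2, skip
  Position 7 ('e'): freq=2, skip
  Position 8 ('c'): freq=2, skip
  Position 9 ('b'): freq=2, skip
  No unique character found => answer = -1

-1


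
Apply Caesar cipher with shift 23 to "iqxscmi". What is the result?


Caesar cipher: shift "iqxscmi" by 23
  'i' (pos 8) + 23 = pos 5 = 'f'
  'q' (pos 16) + 23 = pos 13 = 'n'
  'x' (pos 23) + 23 = pos 20 = 'u'
  's' (pos 18) + 23 = pos 15 = 'p'
  'c' (pos 2) + 23 = pos 25 = 'z'
  'm' (pos 12) + 23 = pos 9 = 'j'
  'i' (pos 8) + 23 = pos 5 = 'f'
Result: fnupzjf

fnupzjf


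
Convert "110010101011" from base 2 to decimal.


Input: "110010101011" in base 2
Positional expansion:
  Digit '1' (value 1) x 2^11 = 2048
  Digit '1' (value 1) x 2^10 = 1024
  Digit '0' (value 0) x 2^9 = 0
  Digit '0' (value 0) x 2^8 = 0
  Digit '1' (value 1) x 2^7 = 128
  Digit '0' (value 0) x 2^6 = 0
  Digit '1' (value 1) x 2^5 = 32
  Digit '0' (value 0) x 2^4 = 0
  Digit '1' (value 1) x 2^3 = 8
  Digit '0' (value 0) x 2^2 = 0
  Digit '1' (value 1) x 2^1 = 2
  Digit '1' (value 1) x 2^0 = 1
Sum = 3243

3243


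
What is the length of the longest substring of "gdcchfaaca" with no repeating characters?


Input: "gdcchfaaca"
Sliding window (track last position of each char):
  Position 0 ('g'): window [0,0] length 1 -- new best
  Position 1 ('d'): window [0,1] length 2 -- new best
  Position 2 ('c'): window [0,2] length 3 -- new best
  Position 3 ('c'): repeat (last at 2), move window start to 3
  Position 3 ('c'): window [3,3] length 1
  Position 4 ('h'): window [3,4] length 2
  Position 5 ('f'): window [3,5] length 3
  Position 6 ('a'): window [3,6] length 4 -- new best
  Position 7 ('a'): repeat (last at 6), move window start to 7
  Position 7 ('a'): window [7,7] length 1
  Position 8 ('c'): window [7,8] length 2
  Position 9 ('a'): repeat (last at 7), move window start to 8
  Position 9 ('a'): window [8,9] length 2
Longest substring with no repeats: "chfa" with length 4

4
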